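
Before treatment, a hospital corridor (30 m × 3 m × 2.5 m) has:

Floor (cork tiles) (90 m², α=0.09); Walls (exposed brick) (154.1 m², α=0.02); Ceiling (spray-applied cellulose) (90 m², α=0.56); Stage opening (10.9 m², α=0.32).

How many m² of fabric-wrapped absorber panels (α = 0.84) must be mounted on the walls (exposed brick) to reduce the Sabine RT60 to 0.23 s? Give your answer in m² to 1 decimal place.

Equivalent absorption area: A₁ = 90×0.09 + 154.1×0.02 + 90×0.56 + 10.9×0.32 = 65.070 m².
Required A₂ = 0.161·225/0.23 = 157.500 sabins.
ΔA needed = 157.500 − 65.070 = 92.430 sabins.
Each m² of panel replacing the walls (exposed brick) adds (0.84 − 0.02) = 0.82 sabins.
Panel area = 92.430 / 0.82 = 112.7 m².

112.7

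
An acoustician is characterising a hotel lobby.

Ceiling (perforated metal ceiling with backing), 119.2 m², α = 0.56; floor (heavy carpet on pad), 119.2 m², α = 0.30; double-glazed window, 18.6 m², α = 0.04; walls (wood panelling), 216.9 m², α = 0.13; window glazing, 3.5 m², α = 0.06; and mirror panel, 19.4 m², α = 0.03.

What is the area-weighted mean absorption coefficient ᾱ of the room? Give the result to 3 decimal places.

S = Σ Sᵢ = 119.2 + 119.2 + 18.6 + 216.9 + 3.5 + 19.4 = 496.8 m².
Weighted sum Σ Sα = 132.245.
ᾱ = 132.245 / 496.8 = 0.266.

0.266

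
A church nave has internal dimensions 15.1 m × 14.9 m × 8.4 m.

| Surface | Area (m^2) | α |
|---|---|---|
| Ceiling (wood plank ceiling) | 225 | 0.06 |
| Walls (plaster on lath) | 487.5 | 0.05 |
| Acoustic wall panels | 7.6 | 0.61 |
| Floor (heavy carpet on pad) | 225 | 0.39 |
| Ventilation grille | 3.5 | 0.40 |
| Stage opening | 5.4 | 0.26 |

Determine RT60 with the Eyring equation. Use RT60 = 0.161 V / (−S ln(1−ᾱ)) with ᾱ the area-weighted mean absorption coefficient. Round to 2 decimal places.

2.12 seconds

Total surface area S = 225 + 487.5 + 7.6 + 225 + 3.5 + 5.4 = 954.0 m^2.
Σ(Sᵢαᵢ) = 225·0.06 + 487.5·0.05 + 7.6·0.61 + 225·0.39 + 3.5·0.40 + 5.4·0.26 = 133.065.
Mean coefficient ᾱ = A/S = 0.1395.
Eyring denominator: −S ln(1−ᾱ) = 143.331.
V = 15.1 × 14.9 × 8.4 = 1889.916 m³.
RT60 = 0.161 × 1889.916 / 143.331 = 2.12 s.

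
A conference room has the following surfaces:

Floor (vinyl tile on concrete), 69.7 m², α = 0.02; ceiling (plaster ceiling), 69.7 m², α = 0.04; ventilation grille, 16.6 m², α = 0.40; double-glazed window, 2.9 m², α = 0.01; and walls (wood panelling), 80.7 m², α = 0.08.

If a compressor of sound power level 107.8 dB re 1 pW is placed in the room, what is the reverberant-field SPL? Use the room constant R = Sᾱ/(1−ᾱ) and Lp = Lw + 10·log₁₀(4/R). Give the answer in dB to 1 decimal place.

A = 17.307 sabins; S = 239.6 m².
ᾱ = 17.307/239.6 = 0.0722; R = Sᾱ/(1−ᾱ) = 17.307/(1−0.0722) = 18.654 m².
Lp = 107.8 + 10·log₁₀(4/18.654) = 107.8 + (-6.69) = 101.1 dB.

101.1 dB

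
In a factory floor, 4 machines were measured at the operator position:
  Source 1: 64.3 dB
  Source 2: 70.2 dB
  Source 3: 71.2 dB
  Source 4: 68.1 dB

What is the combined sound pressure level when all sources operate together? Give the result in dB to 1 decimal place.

75.2 dB

Σ 10^(Lᵢ/10) = 3.28e+07.
Combined level = 10 log₁₀(3.28e+07) = 75.2 dB.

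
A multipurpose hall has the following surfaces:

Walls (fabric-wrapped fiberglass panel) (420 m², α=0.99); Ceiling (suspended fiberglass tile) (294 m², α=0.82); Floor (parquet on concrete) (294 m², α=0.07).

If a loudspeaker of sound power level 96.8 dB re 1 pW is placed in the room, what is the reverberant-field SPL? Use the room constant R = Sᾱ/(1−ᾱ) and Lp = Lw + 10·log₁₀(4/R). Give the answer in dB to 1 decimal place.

A = 677.460 sabins; S = 1008.0 m².
ᾱ = 677.460/1008.0 = 0.6721; R = Sᾱ/(1−ᾱ) = 677.460/(1−0.6721) = 2066.057 m².
Lp = 96.8 + 10·log₁₀(4/2066.057) = 96.8 + (-27.13) = 69.7 dB.

69.7 dB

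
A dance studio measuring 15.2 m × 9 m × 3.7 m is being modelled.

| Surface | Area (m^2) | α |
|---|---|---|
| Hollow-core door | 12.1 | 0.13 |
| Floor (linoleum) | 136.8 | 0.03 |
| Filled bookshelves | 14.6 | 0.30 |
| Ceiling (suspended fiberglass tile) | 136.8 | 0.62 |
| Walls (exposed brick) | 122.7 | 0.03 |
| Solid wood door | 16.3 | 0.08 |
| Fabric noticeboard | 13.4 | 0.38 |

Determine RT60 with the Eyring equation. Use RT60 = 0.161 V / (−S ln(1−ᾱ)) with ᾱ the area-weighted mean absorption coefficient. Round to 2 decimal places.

0.68 sec

S = Σ Sᵢ = 452.7 m^2.
Σ(Sᵢαᵢ) = 12.1×0.13 + 136.8×0.03 + 14.6×0.30 + 136.8×0.62 + 122.7×0.03 + 16.3×0.08 + 13.4×0.38 = 104.950.
ᾱ = 104.950 / 452.7 = 0.2318.
Eyring denominator: −S ln(1−ᾱ) = 119.379.
V = 15.2 × 9 × 3.7 = 506.16 m³.
RT60 = 0.161 × 506.16 / 119.379 = 0.68 s.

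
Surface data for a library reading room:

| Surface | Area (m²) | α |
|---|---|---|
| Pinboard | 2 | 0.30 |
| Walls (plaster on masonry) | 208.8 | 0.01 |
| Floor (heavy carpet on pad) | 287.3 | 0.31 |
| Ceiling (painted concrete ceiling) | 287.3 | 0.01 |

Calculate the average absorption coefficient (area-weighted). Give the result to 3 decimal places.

S = Σ Sᵢ = 2 + 208.8 + 287.3 + 287.3 = 785.4 m².
Weighted sum Σ Sα = 94.624.
ᾱ = A/S = 0.120.

0.120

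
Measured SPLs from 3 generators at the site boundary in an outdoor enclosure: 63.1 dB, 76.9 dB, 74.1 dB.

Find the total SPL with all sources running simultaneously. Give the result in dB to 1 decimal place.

78.8 dB

Σ 10^(Lᵢ/10) = 7.672e+07.
Combined level = 10 log₁₀(7.672e+07) = 78.8 dB.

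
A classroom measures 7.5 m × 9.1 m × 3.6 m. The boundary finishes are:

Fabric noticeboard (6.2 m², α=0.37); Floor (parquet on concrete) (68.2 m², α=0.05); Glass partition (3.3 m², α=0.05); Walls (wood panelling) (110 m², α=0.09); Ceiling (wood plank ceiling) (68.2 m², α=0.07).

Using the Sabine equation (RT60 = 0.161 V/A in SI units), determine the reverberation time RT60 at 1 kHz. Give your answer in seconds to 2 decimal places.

Total absorption A = 6.2*0.37 + 68.2*0.05 + 3.3*0.05 + 110*0.09 + 68.2*0.07
  = 2.294 + 3.410 + 0.165 + 9.900 + 4.774 = 20.543 m² sabins.
Volume V = 7.5 × 9.1 × 3.6 = 245.7 m³.
T = 0.161 V/A = 0.161·245.7/20.543 = 1.93 s.

1.93 s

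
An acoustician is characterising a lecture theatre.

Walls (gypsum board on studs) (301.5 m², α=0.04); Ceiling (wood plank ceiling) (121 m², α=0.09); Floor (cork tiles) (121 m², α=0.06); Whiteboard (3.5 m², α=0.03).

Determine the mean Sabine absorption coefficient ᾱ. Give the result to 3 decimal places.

0.055

Total surface area S = 547.0 m².
Σ(Sᵢαᵢ) = 301.5×0.04 + 121×0.09 + 121×0.06 + 3.5×0.03 = 30.315.
ᾱ = A/S = 0.055.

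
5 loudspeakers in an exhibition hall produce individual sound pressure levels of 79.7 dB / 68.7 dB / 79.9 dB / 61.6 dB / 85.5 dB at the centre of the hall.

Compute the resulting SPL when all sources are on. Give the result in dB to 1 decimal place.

Σ 10^(Lᵢ/10) = 5.547e+08.
Combined level = 10 log₁₀(5.547e+08) = 87.4 dB.

87.4 dB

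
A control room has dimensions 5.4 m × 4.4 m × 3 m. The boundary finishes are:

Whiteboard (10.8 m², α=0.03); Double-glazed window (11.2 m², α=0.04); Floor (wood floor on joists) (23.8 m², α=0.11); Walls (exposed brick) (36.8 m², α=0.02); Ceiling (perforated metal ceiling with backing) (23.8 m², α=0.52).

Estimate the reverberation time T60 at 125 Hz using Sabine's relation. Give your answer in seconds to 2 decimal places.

0.70 sec

Summing Sᵢαᵢ: 0.324 + 0.448 + 2.618 + 0.736 + 12.376 → A = 16.502 sabins.
V = 5.4·4.4·3 = 71.28 m³.
Sabine: RT60 = 0.161 × 71.28 / 16.502 = 0.70 s.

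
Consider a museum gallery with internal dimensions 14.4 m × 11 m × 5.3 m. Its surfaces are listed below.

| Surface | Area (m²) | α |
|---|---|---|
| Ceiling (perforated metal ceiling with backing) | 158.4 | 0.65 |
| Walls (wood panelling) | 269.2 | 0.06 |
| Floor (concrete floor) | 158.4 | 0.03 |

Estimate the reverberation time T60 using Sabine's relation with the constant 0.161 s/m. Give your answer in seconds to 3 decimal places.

A = Σ Sᵢαᵢ = 158.4*0.65 + 269.2*0.06 + 158.4*0.03 = 123.864 sabins.
Room volume: 839.52 m³.
Sabine: RT60 = 0.161 × 839.52 / 123.864 = 1.091 s.

1.091 sec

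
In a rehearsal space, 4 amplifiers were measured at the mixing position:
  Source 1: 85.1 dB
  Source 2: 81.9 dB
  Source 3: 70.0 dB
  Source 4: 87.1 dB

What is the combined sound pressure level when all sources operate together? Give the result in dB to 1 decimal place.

90.0 dB

Sum in the linear (power) domain: Σ 10^(Lᵢ/10) = 10^(85.1/10) + 10^(81.9/10) + 10^(70.0/10) + 10^(87.1/10) = 1.001e+09.
Combined level = 10 log₁₀(1.001e+09) = 90.0 dB.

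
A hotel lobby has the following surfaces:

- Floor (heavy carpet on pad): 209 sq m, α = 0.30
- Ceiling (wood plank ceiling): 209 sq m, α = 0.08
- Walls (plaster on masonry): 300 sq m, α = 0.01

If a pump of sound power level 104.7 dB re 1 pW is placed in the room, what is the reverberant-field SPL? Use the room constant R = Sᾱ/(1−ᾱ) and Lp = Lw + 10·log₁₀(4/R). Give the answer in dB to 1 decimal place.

Σ(Sᵢαᵢ) = 209·0.30 + 209·0.08 + 300·0.01 = 82.420; total area S = 718.0 sq m.
ᾱ = 0.1148, so room constant R = A/(1−ᾱ) = 93.109 sq m.
Lp = Lw + 10 log₁₀(4/R) = 104.7 -13.67 = 91.0 dB.

91.0 dB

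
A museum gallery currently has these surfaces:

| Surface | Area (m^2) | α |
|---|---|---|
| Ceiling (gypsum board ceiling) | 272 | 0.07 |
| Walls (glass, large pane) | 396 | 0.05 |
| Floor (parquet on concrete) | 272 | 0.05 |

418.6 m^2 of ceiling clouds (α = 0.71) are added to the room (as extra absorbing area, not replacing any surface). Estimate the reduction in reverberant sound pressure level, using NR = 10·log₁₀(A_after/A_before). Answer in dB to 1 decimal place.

8.2 dB

A_before = Σ Sᵢαᵢ = 272×0.07 + 396×0.05 + 272×0.05 = 52.440 sabins.
Treatment contributes 418.6·0.71 = 297.206 sabins.
A_after = 52.440 + 297.206 = 349.646 sabins.
Reduction = 10 log₁₀(A_after/A_before) = 10 log₁₀(6.6675) = 8.2 dB.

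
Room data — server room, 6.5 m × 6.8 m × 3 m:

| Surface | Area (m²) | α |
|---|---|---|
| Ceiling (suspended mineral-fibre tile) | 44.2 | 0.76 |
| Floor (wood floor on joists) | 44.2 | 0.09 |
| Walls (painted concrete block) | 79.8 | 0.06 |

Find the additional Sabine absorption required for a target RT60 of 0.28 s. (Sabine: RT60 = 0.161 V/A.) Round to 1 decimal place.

Summing Sᵢαᵢ: 33.592 + 3.978 + 4.788 → A₁ = 42.358 sabins.
For T = 0.28 s, need A₂ = 0.161·V/T = 0.161·132.6/0.28 = 76.245 sabins.
Shortfall: 76.245 − 42.358 = 33.9 sabins.

33.9 sabins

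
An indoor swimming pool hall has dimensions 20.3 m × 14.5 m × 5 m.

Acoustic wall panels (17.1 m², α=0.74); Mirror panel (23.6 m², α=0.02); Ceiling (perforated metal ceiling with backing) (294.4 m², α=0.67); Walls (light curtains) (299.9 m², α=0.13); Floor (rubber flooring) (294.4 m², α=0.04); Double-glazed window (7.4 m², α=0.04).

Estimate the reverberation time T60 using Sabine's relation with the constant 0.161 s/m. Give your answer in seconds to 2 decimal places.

Equivalent absorption area: A = 17.1×0.74 + 23.6×0.02 + 294.4×0.67 + 299.9×0.13 + 294.4×0.04 + 7.4×0.04 = 261.433 m².
Volume V = 20.3 × 14.5 × 5 = 1471.75 m³.
RT60 = 0.161 · V / A = 0.161 × 1471.75 / 261.433 = 0.91 s.

0.91 seconds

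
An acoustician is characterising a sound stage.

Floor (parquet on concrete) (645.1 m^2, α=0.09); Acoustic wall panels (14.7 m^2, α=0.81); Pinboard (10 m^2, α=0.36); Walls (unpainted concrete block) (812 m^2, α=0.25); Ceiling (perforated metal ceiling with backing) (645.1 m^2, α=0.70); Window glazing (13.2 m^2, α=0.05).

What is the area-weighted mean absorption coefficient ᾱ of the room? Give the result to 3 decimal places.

0.341

S = Σ Sᵢ = 645.1 + 14.7 + 10 + 812 + 645.1 + 13.2 = 2140.1 m^2.
Σ(Sᵢαᵢ) = 645.1×0.09 + 14.7×0.81 + 10×0.36 + 812×0.25 + 645.1×0.70 + 13.2×0.05 = 728.796.
ᾱ = A/S = 0.341.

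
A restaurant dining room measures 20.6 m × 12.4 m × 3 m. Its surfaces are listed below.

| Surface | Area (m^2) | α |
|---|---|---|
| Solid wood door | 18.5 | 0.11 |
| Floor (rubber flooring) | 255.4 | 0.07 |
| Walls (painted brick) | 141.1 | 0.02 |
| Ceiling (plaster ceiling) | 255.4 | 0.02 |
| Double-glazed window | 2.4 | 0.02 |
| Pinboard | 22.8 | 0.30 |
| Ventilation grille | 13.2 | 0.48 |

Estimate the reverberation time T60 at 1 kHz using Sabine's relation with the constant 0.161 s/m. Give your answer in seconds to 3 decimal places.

3.004 sec

Equivalent absorption area: A = 18.5*0.11 + 255.4*0.07 + 141.1*0.02 + 255.4*0.02 + 2.4*0.02 + 22.8*0.30 + 13.2*0.48 = 41.067 m^2.
Volume V = 20.6 × 12.4 × 3 = 766.32 m³.
T = 0.161 V/A = 0.161·766.32/41.067 = 3.004 s.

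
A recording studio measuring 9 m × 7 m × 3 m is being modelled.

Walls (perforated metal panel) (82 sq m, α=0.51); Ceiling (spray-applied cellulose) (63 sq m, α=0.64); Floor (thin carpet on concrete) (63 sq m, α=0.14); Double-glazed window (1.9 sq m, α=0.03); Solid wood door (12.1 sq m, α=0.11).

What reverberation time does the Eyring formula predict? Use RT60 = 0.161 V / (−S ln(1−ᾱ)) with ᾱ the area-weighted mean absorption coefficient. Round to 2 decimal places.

0.25 s

Total surface area S = 82 + 63 + 63 + 1.9 + 12.1 = 222.0 sq m.
Absorption A = 82×0.51 + 63×0.64 + 63×0.14 + 1.9×0.03 + 12.1×0.11 = 92.348 sabins.
Mean coefficient ᾱ = A/S = 0.4160.
Eyring denominator: −S ln(1−ᾱ) = 119.404.
V = 9 × 7 × 3 = 189 m³.
RT60 = 0.161 × 189 / 119.404 = 0.25 s.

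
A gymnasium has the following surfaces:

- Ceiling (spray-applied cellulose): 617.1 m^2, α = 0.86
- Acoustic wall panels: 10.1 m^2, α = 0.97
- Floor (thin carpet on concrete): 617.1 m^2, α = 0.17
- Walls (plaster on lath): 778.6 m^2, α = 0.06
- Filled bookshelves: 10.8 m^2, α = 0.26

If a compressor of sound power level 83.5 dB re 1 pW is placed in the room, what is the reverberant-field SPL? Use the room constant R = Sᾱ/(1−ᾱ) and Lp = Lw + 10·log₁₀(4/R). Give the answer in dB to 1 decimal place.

59.3 dB

Σ(Sᵢαᵢ) = 617.1·0.86 + 10.1·0.97 + 617.1·0.17 + 778.6·0.06 + 10.8·0.26 = 694.934; total area S = 2033.7 m^2.
ᾱ = 694.934/2033.7 = 0.3417; R = Sᾱ/(1−ᾱ) = 694.934/(1−0.3417) = 1055.649 m^2.
Lp = Lw + 10 log₁₀(4/R) = 83.5 -24.21 = 59.3 dB.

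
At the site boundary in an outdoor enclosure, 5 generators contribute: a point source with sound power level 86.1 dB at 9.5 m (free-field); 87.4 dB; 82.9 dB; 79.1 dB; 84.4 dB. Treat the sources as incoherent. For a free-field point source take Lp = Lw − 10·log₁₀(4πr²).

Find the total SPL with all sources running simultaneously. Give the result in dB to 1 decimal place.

Source at 9.5 m: Lp = 86.1 − 10·log₁₀(4π·9.5²) = 86.1 − 10·log₁₀(1134.115) = 55.6 dB.
Converting to relative power and adding: 10^(55.6/10) + 10^(87.4/10) + 10^(82.9/10) + 10^(79.1/10) + 10^(84.4/10) = 1.102e+09.
L_total = 10·log₁₀(1.102e+09) = 90.4 dB.

90.4 dB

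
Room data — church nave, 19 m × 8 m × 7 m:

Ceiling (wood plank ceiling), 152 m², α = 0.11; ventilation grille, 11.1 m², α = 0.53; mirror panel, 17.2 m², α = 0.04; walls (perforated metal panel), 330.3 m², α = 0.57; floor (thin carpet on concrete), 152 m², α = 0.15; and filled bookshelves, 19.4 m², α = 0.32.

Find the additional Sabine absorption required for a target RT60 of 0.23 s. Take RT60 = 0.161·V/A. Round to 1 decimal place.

A₁ = Σ Sᵢαᵢ = 152×0.11 + 11.1×0.53 + 17.2×0.04 + 330.3×0.57 + 152×0.15 + 19.4×0.32 = 240.570 sabins.
V = 1064 m³. Required absorption A₂ = 0.161 × 1064 / 0.23 = 744.800 sabins.
Additional absorption ΔA = 744.800 − 240.570 = 504.2 sabins.

504.2 sabins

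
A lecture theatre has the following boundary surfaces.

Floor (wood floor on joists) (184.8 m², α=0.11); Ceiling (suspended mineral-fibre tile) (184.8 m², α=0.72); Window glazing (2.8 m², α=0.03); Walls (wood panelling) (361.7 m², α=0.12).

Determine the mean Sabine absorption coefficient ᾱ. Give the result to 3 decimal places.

S = Σ Sᵢ = 184.8 + 184.8 + 2.8 + 361.7 = 734.1 m².
A = 184.8·0.11 + 184.8·0.72 + 2.8·0.03 + 361.7·0.12 = 196.872 sabins.
ᾱ = A/S = 0.268.

0.268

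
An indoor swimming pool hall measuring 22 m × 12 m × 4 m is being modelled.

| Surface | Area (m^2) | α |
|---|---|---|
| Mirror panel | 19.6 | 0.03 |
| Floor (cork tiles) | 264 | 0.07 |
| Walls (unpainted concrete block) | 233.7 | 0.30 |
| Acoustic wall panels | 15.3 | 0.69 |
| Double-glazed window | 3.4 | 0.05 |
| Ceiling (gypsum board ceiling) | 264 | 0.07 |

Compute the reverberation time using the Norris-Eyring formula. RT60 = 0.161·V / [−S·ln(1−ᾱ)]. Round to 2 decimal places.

S = Σ Sᵢ = 800.0 m^2.
Absorption A = 19.6×0.03 + 264×0.07 + 233.7×0.30 + 15.3×0.69 + 3.4×0.05 + 264×0.07 = 118.385 sabins.
ᾱ = 118.385 / 800.0 = 0.1480.
Eyring denominator: −S ln(1−ᾱ) = 128.135.
V = 22 × 12 × 4 = 1056 m³.
RT60 = 0.161 × 1056 / 128.135 = 1.33 s.

1.33 seconds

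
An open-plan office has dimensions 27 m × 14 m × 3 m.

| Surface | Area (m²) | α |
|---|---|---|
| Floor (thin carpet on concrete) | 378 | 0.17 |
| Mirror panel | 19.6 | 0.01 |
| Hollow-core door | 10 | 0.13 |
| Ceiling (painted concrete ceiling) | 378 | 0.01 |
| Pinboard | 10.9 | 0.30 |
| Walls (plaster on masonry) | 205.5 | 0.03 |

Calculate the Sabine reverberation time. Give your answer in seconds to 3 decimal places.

2.312 s

Total absorption A = 378*0.17 + 19.6*0.01 + 10*0.13 + 378*0.01 + 10.9*0.30 + 205.5*0.03
  = 64.260 + 0.196 + 1.300 + 3.780 + 3.270 + 6.165 = 78.971 m² sabins.
Room volume: 1134 m³.
RT60 = 0.161 · V / A = 0.161 × 1134 / 78.971 = 2.312 s.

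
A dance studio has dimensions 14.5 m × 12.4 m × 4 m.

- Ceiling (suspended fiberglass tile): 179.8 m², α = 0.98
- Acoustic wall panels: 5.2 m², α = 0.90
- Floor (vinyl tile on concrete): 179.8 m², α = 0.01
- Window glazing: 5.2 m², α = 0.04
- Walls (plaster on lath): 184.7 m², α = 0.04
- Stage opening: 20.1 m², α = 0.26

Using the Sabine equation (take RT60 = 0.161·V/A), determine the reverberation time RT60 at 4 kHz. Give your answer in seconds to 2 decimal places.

0.59 sec

Total absorption A = 179.8×0.98 + 5.2×0.90 + 179.8×0.01 + 5.2×0.04 + 184.7×0.04 + 20.1×0.26
  = 176.204 + 4.680 + 1.798 + 0.208 + 7.388 + 5.226 = 195.504 m² sabins.
Room volume: 719.2 m³.
T = 0.161 V/A = 0.161·719.2/195.504 = 0.59 s.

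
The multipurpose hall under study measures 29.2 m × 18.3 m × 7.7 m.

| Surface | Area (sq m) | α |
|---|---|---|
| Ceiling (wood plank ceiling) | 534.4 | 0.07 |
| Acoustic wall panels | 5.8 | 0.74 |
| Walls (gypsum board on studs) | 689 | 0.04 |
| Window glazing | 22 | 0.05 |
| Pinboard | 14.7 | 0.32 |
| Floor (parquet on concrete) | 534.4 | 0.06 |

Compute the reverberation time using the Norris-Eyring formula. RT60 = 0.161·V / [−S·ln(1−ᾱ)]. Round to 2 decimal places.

S = Σ Sᵢ = 1800.3 sq m.
Σ(Sᵢαᵢ) = 534.4×0.07 + 5.8×0.74 + 689×0.04 + 22×0.05 + 14.7×0.32 + 534.4×0.06 = 107.128.
ᾱ = 107.128 / 1800.3 = 0.0595.
−S·ln(1−ᾱ) = −1800.3 × ln(1 − 0.0595) = 110.437.
V = 29.2 × 18.3 × 7.7 = 4114.572 m³.
RT60 = 0.161 × 4114.572 / 110.437 = 6.00 s.

6.00 sec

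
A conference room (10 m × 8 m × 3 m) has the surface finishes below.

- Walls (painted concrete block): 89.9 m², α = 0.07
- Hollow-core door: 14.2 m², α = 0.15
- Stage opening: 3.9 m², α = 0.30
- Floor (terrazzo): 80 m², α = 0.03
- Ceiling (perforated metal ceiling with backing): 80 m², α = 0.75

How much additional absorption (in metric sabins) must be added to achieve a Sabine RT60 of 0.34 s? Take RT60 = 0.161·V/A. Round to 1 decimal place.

41.7 sabins

Total absorption A₁ = 89.9*0.07 + 14.2*0.15 + 3.9*0.30 + 80*0.03 + 80*0.75
  = 6.293 + 2.130 + 1.170 + 2.400 + 60.000 = 71.993 m² sabins.
Target A₂ = 0.161·240/0.34 = 113.647 sabins (V = 240 m³).
Additional absorption ΔA = 113.647 − 71.993 = 41.7 sabins.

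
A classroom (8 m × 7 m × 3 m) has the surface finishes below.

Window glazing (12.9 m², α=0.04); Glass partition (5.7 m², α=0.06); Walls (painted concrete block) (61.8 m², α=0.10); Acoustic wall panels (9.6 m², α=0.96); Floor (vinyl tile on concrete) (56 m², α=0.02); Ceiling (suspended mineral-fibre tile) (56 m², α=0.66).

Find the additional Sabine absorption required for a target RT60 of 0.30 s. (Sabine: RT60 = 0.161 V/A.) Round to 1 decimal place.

A₁ = Σ Sᵢαᵢ = 12.9*0.04 + 5.7*0.06 + 61.8*0.10 + 9.6*0.96 + 56*0.02 + 56*0.66 = 54.334 sabins.
V = 168 m³. Required absorption A₂ = 0.161 × 168 / 0.30 = 90.160 sabins.
ΔA = A₂ − A₁ = 90.160 − 54.334 = 35.8 sabins.

35.8 sabins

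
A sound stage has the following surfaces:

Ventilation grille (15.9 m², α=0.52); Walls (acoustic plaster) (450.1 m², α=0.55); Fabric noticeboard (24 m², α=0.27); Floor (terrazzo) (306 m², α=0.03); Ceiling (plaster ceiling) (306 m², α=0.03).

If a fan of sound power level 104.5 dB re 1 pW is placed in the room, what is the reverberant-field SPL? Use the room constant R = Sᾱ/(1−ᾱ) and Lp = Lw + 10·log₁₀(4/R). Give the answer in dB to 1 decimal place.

A = 280.663 sabins; S = 1102.0 m².
ᾱ = 280.663/1102.0 = 0.2547; R = Sᾱ/(1−ᾱ) = 280.663/(1−0.2547) = 376.577 m².
Lp = 104.5 + 10·log₁₀(4/376.577) = 104.5 + (-19.74) = 84.8 dB.

84.8 dB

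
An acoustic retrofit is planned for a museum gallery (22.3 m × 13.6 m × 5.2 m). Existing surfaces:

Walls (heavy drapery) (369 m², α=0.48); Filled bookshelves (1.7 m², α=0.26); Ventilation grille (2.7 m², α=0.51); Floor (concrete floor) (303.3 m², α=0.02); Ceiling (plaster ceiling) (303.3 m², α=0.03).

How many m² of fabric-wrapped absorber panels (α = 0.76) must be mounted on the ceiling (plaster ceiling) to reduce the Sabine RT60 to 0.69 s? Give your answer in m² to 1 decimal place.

Equivalent absorption area: A₁ = 369*0.48 + 1.7*0.26 + 2.7*0.51 + 303.3*0.02 + 303.3*0.03 = 194.104 m².
V = 1577.056 m³. Target absorption A₂ = 0.161 × 1577.056 / 0.69 = 367.980 sabins.
ΔA needed = 367.980 − 194.104 = 173.876 sabins.
Net gain per m²: Δα = 0.76 − 0.03 = 0.73.
Panel area = 173.876 / 0.73 = 238.2 m².

238.2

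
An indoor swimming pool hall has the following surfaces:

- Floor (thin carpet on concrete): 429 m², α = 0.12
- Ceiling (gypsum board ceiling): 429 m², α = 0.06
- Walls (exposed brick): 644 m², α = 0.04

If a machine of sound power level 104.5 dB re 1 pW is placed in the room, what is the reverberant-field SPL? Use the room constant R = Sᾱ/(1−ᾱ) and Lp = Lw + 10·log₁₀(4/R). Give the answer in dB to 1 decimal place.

90.1 dB

Σ(Sᵢαᵢ) = 429·0.12 + 429·0.06 + 644·0.04 = 102.980; total area S = 1502.0 m².
ᾱ = 0.0686, so room constant R = A/(1−ᾱ) = 110.565 m².
Lp = Lw + 10 log₁₀(4/R) = 104.5 -14.42 = 90.1 dB.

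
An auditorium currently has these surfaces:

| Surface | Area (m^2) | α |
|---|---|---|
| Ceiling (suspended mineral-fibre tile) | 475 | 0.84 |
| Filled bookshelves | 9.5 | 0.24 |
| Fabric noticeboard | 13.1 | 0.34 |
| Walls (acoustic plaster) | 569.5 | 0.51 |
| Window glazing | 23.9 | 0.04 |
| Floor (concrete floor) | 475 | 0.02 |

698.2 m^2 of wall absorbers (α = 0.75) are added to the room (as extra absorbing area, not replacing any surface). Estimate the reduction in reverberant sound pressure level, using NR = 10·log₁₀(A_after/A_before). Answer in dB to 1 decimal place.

2.4 dB

A_before = Σ Sᵢαᵢ = 475*0.84 + 9.5*0.24 + 13.1*0.34 + 569.5*0.51 + 23.9*0.04 + 475*0.02 = 706.635 sabins.
Treatment contributes 698.2·0.75 = 523.650 sabins.
A_after = 706.635 + 523.650 = 1230.285 sabins.
Reduction = 10 log₁₀(A_after/A_before) = 10 log₁₀(1.7410) = 2.4 dB.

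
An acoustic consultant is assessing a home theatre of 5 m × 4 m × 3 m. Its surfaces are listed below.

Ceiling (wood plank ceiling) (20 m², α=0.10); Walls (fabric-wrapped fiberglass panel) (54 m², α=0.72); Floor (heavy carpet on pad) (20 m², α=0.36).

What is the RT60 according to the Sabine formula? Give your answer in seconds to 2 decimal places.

Total absorption A = 20·0.10 + 54·0.72 + 20·0.36
  = 2.000 + 38.880 + 7.200 = 48.080 m² sabins.
Room volume: 60 m³.
T = 0.161 V/A = 0.161·60/48.080 = 0.20 s.

0.20 seconds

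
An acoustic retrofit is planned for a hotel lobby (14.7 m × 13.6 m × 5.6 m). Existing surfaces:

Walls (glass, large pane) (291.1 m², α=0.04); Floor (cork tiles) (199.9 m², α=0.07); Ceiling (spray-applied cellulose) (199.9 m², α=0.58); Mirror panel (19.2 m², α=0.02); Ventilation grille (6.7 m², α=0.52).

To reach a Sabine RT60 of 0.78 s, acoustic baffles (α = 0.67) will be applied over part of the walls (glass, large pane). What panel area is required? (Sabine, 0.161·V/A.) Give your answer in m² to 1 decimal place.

135.9

Equivalent absorption area: A₁ = 291.1·0.04 + 199.9·0.07 + 199.9·0.58 + 19.2·0.02 + 6.7·0.52 = 145.447 m².
V = 1119.552 m³. Target absorption A₂ = 0.161 × 1119.552 / 0.78 = 231.087 sabins.
Absorption to add: 231.087 − 145.447 = 85.640 sabins.
Net gain per m²: Δα = 0.67 − 0.04 = 0.63.
Panel area = 85.640 / 0.63 = 135.9 m².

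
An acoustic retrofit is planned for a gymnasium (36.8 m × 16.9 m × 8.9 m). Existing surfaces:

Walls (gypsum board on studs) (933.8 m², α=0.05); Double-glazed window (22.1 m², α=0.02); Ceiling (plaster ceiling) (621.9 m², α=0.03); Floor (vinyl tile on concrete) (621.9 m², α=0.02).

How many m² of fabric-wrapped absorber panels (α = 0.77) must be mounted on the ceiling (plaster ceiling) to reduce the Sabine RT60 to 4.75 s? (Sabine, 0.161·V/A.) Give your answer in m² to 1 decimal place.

A₁ = Σ Sᵢαᵢ = 933.8·0.05 + 22.1·0.02 + 621.9·0.03 + 621.9·0.02 = 78.227 sabins.
V = 5535.088 m³. Target absorption A₂ = 0.161 × 5535.088 / 4.75 = 187.610 sabins.
ΔA needed = 187.610 − 78.227 = 109.383 sabins.
Net gain per m²: Δα = 0.77 − 0.03 = 0.74.
Panel area = 109.383 / 0.74 = 147.8 m².

147.8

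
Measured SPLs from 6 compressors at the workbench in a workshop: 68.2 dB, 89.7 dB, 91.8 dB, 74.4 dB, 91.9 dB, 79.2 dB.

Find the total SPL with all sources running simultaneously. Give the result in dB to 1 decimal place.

96.1 dB

Converting to relative power and adding: 10^(68.2/10) + 10^(89.7/10) + 10^(91.8/10) + 10^(74.4/10) + 10^(91.9/10) + 10^(79.2/10) = 4.113e+09.
L_total = 10·log₁₀(4.113e+09) = 96.1 dB.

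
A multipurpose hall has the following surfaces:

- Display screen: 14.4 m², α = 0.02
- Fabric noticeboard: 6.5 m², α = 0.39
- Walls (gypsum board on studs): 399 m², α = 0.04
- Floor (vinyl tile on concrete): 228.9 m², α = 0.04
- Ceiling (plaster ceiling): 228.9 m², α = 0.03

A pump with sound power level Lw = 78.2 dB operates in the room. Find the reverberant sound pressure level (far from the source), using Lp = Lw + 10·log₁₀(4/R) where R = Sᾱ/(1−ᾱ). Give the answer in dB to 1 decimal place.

68.6 dB

A = 34.806 sabins; S = 877.7 m².
ᾱ = 34.806/877.7 = 0.0397; R = Sᾱ/(1−ᾱ) = 34.806/(1−0.0397) = 36.245 m².
Lp = Lw + 10 log₁₀(4/R) = 78.2 -9.57 = 68.6 dB.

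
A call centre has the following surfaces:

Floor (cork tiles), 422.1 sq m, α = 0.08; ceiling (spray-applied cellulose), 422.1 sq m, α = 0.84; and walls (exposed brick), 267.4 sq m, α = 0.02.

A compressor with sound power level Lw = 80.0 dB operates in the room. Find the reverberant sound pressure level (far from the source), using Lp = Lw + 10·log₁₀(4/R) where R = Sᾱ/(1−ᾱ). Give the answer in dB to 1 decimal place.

A = 393.680 sabins; S = 1111.6 sq m.
ᾱ = 393.680/1111.6 = 0.3542; R = Sᾱ/(1−ᾱ) = 393.680/(1−0.3542) = 609.600 sq m.
Lp = 80.0 + 10·log₁₀(4/609.600) = 80.0 + (-21.83) = 58.2 dB.

58.2 dB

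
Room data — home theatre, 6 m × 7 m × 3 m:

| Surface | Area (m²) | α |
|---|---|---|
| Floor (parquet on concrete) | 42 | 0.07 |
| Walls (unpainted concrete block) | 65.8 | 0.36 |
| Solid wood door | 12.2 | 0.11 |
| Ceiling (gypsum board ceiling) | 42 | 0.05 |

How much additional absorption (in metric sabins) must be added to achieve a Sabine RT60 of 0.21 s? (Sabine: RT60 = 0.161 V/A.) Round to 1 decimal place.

66.5 sabins

Total absorption A₁ = 42×0.07 + 65.8×0.36 + 12.2×0.11 + 42×0.05
  = 2.940 + 23.688 + 1.342 + 2.100 = 30.070 m² sabins.
For T = 0.21 s, need A₂ = 0.161·V/T = 0.161·126/0.21 = 96.600 sabins.
Additional absorption ΔA = 96.600 − 30.070 = 66.5 sabins.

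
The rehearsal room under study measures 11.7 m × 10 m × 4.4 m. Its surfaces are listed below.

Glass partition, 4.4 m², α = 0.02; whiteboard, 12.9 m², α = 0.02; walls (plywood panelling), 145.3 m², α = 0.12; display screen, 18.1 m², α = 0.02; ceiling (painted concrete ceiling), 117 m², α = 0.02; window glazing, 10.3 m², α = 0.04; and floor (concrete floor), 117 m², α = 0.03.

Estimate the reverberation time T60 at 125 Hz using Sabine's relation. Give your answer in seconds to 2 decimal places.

A = Σ Sᵢαᵢ = 4.4*0.02 + 12.9*0.02 + 145.3*0.12 + 18.1*0.02 + 117*0.02 + 10.3*0.04 + 117*0.03 = 24.406 sabins.
V = 11.7·10·4.4 = 514.8 m³.
RT60 = 0.161 · V / A = 0.161 × 514.8 / 24.406 = 3.40 s.

3.40 sec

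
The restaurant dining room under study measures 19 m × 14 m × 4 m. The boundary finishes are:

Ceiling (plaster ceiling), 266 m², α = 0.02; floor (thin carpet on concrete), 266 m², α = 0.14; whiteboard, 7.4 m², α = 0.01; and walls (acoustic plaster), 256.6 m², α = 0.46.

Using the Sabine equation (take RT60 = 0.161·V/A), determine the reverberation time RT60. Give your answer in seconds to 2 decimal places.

Summing Sᵢαᵢ: 5.320 + 37.240 + 0.074 + 118.036 → A = 160.670 sabins.
V = 19·14·4 = 1064 m³.
Sabine: RT60 = 0.161 × 1064 / 160.670 = 1.07 s.

1.07 s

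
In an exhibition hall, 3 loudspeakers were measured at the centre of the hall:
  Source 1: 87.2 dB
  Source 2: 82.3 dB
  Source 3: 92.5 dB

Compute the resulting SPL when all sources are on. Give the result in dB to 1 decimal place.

Converting to relative power and adding: 10^(87.2/10) + 10^(82.3/10) + 10^(92.5/10) = 2.473e+09.
L_total = 10·log₁₀(2.473e+09) = 93.9 dB.

93.9 dB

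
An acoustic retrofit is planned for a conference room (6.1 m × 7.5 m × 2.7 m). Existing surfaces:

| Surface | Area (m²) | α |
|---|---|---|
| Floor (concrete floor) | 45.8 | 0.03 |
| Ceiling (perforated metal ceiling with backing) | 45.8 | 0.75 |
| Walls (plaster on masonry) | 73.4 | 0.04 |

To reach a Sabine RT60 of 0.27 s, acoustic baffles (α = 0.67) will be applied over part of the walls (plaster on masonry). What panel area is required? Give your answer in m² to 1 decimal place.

Summing Sᵢαᵢ: 1.374 + 34.350 + 2.936 → A₁ = 38.660 sabins.
V = 123.525 m³. Target absorption A₂ = 0.161 × 123.525 / 0.27 = 73.657 sabins.
ΔA needed = 73.657 − 38.660 = 34.998 sabins.
Net gain per m²: Δα = 0.67 − 0.04 = 0.63.
Panel area = 34.998 / 0.63 = 55.6 m².

55.6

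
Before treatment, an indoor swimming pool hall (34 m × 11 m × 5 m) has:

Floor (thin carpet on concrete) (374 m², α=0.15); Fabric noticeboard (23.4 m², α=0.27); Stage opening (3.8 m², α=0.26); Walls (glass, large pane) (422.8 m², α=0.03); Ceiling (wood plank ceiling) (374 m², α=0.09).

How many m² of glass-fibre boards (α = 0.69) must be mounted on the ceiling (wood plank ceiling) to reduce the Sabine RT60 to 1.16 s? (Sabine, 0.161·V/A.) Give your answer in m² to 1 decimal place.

Total absorption A₁ = 374·0.15 + 23.4·0.27 + 3.8·0.26 + 422.8·0.03 + 374·0.09
  = 56.100 + 6.318 + 0.988 + 12.684 + 33.660 = 109.750 m² sabins.
V = 1870 m³. Target absorption A₂ = 0.161 × 1870 / 1.16 = 259.543 sabins.
ΔA needed = 259.543 − 109.750 = 149.793 sabins.
Each m² of panel replacing the ceiling (wood plank ceiling) adds (0.69 − 0.09) = 0.60 sabins.
Area = ΔA/Δα = 149.793/0.60 = 249.7 m².

249.7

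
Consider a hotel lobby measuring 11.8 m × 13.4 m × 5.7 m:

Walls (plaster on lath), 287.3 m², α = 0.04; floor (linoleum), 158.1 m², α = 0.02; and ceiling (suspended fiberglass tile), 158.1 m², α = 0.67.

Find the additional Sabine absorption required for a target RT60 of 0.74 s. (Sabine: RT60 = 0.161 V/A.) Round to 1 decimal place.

75.5 sabins

Equivalent absorption area: A₁ = 287.3×0.04 + 158.1×0.02 + 158.1×0.67 = 120.581 m².
V = 901.284 m³. Required absorption A₂ = 0.161 × 901.284 / 0.74 = 196.090 sabins.
Additional absorption ΔA = 196.090 − 120.581 = 75.5 sabins.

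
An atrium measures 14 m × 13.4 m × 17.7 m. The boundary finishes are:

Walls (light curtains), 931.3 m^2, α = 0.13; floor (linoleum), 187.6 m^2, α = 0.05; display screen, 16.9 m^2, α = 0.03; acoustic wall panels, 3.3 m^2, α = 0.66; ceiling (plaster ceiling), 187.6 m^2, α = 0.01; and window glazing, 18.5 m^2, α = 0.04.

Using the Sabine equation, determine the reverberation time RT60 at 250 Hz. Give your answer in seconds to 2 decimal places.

Equivalent absorption area: A = 931.3×0.13 + 187.6×0.05 + 16.9×0.03 + 3.3×0.66 + 187.6×0.01 + 18.5×0.04 = 135.750 m^2.
V = 14·13.4·17.7 = 3320.52 m³.
T = 0.161 V/A = 0.161·3320.52/135.750 = 3.94 s.

3.94 s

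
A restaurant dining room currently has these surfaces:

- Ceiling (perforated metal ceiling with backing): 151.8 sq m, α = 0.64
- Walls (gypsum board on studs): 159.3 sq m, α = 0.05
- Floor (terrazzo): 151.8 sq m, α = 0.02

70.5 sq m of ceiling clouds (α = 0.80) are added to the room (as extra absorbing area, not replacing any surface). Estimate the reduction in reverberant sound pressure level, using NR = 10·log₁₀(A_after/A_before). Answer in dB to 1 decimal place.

Total absorption A_before = 151.8*0.64 + 159.3*0.05 + 151.8*0.02
  = 97.152 + 7.965 + 3.036 = 108.153 sq m sabins.
Added absorption = 70.5 × 0.80 = 56.400 sabins.
New total A_after = 164.553 sabins.
Reduction = 10 log₁₀(A_after/A_before) = 10 log₁₀(1.5215) = 1.8 dB.

1.8 dB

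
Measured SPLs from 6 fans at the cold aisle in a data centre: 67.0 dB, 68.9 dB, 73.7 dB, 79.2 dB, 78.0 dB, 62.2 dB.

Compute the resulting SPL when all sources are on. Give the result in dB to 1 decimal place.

Converting to relative power and adding: 10^(67.0/10) + 10^(68.9/10) + 10^(73.7/10) + 10^(79.2/10) + 10^(78.0/10) + 10^(62.2/10) = 1.841e+08.
Back to dB: 10·log₁₀ Σ = 82.7 dB.

82.7 dB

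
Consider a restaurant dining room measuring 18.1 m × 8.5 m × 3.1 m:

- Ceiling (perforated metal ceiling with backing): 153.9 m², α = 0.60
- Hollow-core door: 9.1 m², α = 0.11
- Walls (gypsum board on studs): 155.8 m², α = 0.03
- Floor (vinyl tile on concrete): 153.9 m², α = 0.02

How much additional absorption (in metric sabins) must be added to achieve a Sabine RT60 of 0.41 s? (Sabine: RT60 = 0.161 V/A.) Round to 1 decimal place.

A₁ = Σ Sᵢαᵢ = 153.9*0.60 + 9.1*0.11 + 155.8*0.03 + 153.9*0.02 = 101.093 sabins.
V = 476.935 m³. Required absorption A₂ = 0.161 × 476.935 / 0.41 = 187.284 sabins.
ΔA = A₂ − A₁ = 187.284 − 101.093 = 86.2 sabins.

86.2 sabins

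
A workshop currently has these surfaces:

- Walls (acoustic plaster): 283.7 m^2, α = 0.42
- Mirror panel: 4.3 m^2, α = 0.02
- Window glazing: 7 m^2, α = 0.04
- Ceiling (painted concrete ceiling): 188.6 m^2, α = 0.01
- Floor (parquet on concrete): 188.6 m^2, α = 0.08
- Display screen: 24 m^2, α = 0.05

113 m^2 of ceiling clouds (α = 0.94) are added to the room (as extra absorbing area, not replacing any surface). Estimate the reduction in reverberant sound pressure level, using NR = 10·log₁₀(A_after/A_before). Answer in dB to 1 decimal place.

Summing Sᵢαᵢ: 119.154 + 0.086 + 0.280 + 1.886 + 15.088 + 1.200 → A_before = 137.694 sabins.
Added absorption = 113 × 0.94 = 106.220 sabins.
A_after = 137.694 + 106.220 = 243.914 sabins.
NR = 10·log₁₀(243.914/137.694) = 2.5 dB.

2.5 dB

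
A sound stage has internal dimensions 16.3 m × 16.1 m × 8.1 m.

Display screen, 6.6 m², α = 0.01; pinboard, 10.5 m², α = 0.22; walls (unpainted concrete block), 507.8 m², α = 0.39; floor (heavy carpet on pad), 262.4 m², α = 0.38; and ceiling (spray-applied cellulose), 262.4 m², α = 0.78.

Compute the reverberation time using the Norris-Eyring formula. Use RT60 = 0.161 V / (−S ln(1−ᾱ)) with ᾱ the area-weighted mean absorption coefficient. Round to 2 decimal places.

0.50 s

Total surface area S = 6.6 + 10.5 + 507.8 + 262.4 + 262.4 = 1049.7 m².
Absorption A = 6.6×0.01 + 10.5×0.22 + 507.8×0.39 + 262.4×0.38 + 262.4×0.78 = 504.802 sabins.
Mean coefficient ᾱ = A/S = 0.4809.
Eyring denominator: −S ln(1−ᾱ) = 688.245.
V = 16.3 × 16.1 × 8.1 = 2125.683 m³.
T = 0.161·V/[−S·ln(1−ᾱ)] = 0.161·2125.683/688.245 = 0.50 s.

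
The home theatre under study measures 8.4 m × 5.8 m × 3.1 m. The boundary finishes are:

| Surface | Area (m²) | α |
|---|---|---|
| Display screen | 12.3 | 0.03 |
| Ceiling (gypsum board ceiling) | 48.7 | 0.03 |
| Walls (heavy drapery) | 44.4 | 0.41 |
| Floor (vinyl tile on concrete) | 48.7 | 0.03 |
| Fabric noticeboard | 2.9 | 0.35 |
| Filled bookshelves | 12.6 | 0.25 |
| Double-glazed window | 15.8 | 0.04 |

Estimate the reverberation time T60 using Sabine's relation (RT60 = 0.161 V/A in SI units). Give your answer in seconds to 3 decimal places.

Equivalent absorption area: A = 12.3*0.03 + 48.7*0.03 + 44.4*0.41 + 48.7*0.03 + 2.9*0.35 + 12.6*0.25 + 15.8*0.04 = 26.292 m².
Room volume: 151.032 m³.
T = 0.161 V/A = 0.161·151.032/26.292 = 0.925 s.

0.925 sec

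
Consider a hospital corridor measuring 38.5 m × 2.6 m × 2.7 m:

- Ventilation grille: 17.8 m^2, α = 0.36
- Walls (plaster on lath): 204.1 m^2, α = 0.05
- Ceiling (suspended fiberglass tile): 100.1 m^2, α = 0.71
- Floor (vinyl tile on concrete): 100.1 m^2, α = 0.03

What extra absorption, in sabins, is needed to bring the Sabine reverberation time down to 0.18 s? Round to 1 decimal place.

151.1 sabins

Equivalent absorption area: A₁ = 17.8·0.36 + 204.1·0.05 + 100.1·0.71 + 100.1·0.03 = 90.687 m^2.
Target A₂ = 0.161·270.27/0.18 = 241.742 sabins (V = 270.27 m³).
ΔA = A₂ − A₁ = 241.742 − 90.687 = 151.1 sabins.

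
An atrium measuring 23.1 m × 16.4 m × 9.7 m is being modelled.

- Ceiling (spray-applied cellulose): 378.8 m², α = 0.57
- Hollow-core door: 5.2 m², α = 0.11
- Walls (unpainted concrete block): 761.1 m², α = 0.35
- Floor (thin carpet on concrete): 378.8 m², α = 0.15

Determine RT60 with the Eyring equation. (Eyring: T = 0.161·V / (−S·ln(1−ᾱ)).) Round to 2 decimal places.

0.89 s

Total surface area S = 378.8 + 5.2 + 761.1 + 378.8 = 1523.9 m².
Absorption A = 378.8×0.57 + 5.2×0.11 + 761.1×0.35 + 378.8×0.15 = 539.693 sabins.
ᾱ = 539.693 / 1523.9 = 0.3542.
−S·ln(1−ᾱ) = −1523.9 × ln(1 − 0.3542) = 666.349.
V = 23.1 × 16.4 × 9.7 = 3674.748 m³.
RT60 = 0.161 × 3674.748 / 666.349 = 0.89 s.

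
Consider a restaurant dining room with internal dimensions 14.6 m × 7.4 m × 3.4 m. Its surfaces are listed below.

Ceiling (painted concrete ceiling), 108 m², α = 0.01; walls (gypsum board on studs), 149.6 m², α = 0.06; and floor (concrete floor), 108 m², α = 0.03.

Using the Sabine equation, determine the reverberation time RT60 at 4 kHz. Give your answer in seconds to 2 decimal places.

Equivalent absorption area: A = 108×0.01 + 149.6×0.06 + 108×0.03 = 13.296 m².
Room volume: 367.336 m³.
T = 0.161 V/A = 0.161·367.336/13.296 = 4.45 s.

4.45 s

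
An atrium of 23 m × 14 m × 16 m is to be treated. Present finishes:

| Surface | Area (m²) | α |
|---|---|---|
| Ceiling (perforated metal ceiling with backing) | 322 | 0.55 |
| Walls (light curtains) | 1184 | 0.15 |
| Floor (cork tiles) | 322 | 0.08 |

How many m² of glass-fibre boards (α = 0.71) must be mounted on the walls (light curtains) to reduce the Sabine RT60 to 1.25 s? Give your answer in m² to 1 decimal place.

505.6

Total absorption A₁ = 322×0.55 + 1184×0.15 + 322×0.08
  = 177.100 + 177.600 + 25.760 = 380.460 m² sabins.
Required A₂ = 0.161·5152/1.25 = 663.578 sabins.
ΔA needed = 663.578 − 380.460 = 283.118 sabins.
Net gain per m²: Δα = 0.71 − 0.15 = 0.56.
Area = ΔA/Δα = 283.118/0.56 = 505.6 m².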